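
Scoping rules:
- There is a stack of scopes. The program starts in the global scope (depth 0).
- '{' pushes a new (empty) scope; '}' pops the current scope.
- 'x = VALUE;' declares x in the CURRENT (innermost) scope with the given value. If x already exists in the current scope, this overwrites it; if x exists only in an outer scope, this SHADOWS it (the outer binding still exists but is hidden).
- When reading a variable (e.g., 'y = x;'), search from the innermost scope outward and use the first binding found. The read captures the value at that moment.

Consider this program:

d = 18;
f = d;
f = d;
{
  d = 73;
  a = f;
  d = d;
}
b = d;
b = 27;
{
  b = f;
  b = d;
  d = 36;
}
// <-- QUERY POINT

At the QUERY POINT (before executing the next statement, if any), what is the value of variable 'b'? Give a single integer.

Answer: 27

Derivation:
Step 1: declare d=18 at depth 0
Step 2: declare f=(read d)=18 at depth 0
Step 3: declare f=(read d)=18 at depth 0
Step 4: enter scope (depth=1)
Step 5: declare d=73 at depth 1
Step 6: declare a=(read f)=18 at depth 1
Step 7: declare d=(read d)=73 at depth 1
Step 8: exit scope (depth=0)
Step 9: declare b=(read d)=18 at depth 0
Step 10: declare b=27 at depth 0
Step 11: enter scope (depth=1)
Step 12: declare b=(read f)=18 at depth 1
Step 13: declare b=(read d)=18 at depth 1
Step 14: declare d=36 at depth 1
Step 15: exit scope (depth=0)
Visible at query point: b=27 d=18 f=18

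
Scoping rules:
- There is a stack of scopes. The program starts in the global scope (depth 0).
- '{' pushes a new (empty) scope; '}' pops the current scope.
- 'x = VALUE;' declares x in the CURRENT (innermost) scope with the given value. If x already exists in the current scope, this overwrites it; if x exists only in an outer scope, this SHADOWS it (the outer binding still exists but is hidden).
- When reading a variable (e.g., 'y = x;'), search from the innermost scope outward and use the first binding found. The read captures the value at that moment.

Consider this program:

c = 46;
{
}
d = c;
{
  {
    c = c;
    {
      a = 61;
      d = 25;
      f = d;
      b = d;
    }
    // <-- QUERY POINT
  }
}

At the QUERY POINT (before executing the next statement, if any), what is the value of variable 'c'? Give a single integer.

Answer: 46

Derivation:
Step 1: declare c=46 at depth 0
Step 2: enter scope (depth=1)
Step 3: exit scope (depth=0)
Step 4: declare d=(read c)=46 at depth 0
Step 5: enter scope (depth=1)
Step 6: enter scope (depth=2)
Step 7: declare c=(read c)=46 at depth 2
Step 8: enter scope (depth=3)
Step 9: declare a=61 at depth 3
Step 10: declare d=25 at depth 3
Step 11: declare f=(read d)=25 at depth 3
Step 12: declare b=(read d)=25 at depth 3
Step 13: exit scope (depth=2)
Visible at query point: c=46 d=46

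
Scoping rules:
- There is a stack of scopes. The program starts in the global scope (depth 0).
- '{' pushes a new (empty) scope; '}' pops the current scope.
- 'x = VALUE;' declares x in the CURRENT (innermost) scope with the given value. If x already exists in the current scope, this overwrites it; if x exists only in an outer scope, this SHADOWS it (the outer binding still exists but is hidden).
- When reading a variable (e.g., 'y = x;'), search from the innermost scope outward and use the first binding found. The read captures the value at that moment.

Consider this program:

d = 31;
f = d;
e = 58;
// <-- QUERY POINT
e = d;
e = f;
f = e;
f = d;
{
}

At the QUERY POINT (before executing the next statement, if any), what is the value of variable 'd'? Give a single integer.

Answer: 31

Derivation:
Step 1: declare d=31 at depth 0
Step 2: declare f=(read d)=31 at depth 0
Step 3: declare e=58 at depth 0
Visible at query point: d=31 e=58 f=31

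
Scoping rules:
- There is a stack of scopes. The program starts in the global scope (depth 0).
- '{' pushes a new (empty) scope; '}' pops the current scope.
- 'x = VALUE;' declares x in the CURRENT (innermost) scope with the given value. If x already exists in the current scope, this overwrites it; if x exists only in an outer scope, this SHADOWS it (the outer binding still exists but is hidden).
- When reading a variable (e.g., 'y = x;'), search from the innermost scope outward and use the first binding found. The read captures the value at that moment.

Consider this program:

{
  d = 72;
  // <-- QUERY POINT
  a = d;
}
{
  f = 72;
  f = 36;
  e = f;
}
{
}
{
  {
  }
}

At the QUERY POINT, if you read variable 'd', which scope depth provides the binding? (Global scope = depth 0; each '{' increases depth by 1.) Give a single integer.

Answer: 1

Derivation:
Step 1: enter scope (depth=1)
Step 2: declare d=72 at depth 1
Visible at query point: d=72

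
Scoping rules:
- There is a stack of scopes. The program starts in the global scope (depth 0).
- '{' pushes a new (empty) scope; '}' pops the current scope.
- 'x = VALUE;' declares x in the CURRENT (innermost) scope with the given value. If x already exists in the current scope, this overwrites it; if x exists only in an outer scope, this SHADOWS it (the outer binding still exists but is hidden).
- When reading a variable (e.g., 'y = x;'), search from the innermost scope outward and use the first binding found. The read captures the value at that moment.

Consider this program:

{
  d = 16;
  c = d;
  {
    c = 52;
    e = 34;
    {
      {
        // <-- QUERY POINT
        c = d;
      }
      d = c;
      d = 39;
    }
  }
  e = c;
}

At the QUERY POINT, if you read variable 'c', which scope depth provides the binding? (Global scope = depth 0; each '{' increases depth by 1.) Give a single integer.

Answer: 2

Derivation:
Step 1: enter scope (depth=1)
Step 2: declare d=16 at depth 1
Step 3: declare c=(read d)=16 at depth 1
Step 4: enter scope (depth=2)
Step 5: declare c=52 at depth 2
Step 6: declare e=34 at depth 2
Step 7: enter scope (depth=3)
Step 8: enter scope (depth=4)
Visible at query point: c=52 d=16 e=34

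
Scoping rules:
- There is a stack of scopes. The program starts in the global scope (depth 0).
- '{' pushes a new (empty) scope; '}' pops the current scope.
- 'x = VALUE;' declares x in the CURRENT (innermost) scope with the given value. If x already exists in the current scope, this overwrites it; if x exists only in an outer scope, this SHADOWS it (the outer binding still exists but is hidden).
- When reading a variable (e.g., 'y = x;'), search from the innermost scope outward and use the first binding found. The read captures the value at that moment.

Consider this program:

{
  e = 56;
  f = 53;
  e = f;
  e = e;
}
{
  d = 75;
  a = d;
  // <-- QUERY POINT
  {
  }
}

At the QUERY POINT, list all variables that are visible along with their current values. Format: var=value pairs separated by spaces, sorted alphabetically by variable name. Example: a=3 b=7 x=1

Step 1: enter scope (depth=1)
Step 2: declare e=56 at depth 1
Step 3: declare f=53 at depth 1
Step 4: declare e=(read f)=53 at depth 1
Step 5: declare e=(read e)=53 at depth 1
Step 6: exit scope (depth=0)
Step 7: enter scope (depth=1)
Step 8: declare d=75 at depth 1
Step 9: declare a=(read d)=75 at depth 1
Visible at query point: a=75 d=75

Answer: a=75 d=75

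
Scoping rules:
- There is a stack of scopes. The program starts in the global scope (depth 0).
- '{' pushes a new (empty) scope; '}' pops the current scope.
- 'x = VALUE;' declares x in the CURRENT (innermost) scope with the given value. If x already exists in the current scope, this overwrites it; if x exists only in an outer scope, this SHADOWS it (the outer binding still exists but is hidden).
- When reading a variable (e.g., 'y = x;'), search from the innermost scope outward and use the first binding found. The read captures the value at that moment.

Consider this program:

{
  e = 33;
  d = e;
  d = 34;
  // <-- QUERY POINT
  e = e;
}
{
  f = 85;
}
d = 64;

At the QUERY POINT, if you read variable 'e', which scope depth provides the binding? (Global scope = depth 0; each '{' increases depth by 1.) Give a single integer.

Answer: 1

Derivation:
Step 1: enter scope (depth=1)
Step 2: declare e=33 at depth 1
Step 3: declare d=(read e)=33 at depth 1
Step 4: declare d=34 at depth 1
Visible at query point: d=34 e=33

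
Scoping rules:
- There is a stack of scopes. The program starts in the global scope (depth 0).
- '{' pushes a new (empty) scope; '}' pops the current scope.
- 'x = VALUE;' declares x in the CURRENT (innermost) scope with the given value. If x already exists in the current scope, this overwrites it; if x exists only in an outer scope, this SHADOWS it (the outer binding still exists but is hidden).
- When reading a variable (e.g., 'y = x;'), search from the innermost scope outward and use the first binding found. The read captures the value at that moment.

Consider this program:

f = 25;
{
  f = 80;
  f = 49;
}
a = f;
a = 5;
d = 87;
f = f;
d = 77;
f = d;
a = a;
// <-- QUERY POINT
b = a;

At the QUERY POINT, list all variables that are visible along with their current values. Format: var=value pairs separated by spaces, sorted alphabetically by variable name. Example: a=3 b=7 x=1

Answer: a=5 d=77 f=77

Derivation:
Step 1: declare f=25 at depth 0
Step 2: enter scope (depth=1)
Step 3: declare f=80 at depth 1
Step 4: declare f=49 at depth 1
Step 5: exit scope (depth=0)
Step 6: declare a=(read f)=25 at depth 0
Step 7: declare a=5 at depth 0
Step 8: declare d=87 at depth 0
Step 9: declare f=(read f)=25 at depth 0
Step 10: declare d=77 at depth 0
Step 11: declare f=(read d)=77 at depth 0
Step 12: declare a=(read a)=5 at depth 0
Visible at query point: a=5 d=77 f=77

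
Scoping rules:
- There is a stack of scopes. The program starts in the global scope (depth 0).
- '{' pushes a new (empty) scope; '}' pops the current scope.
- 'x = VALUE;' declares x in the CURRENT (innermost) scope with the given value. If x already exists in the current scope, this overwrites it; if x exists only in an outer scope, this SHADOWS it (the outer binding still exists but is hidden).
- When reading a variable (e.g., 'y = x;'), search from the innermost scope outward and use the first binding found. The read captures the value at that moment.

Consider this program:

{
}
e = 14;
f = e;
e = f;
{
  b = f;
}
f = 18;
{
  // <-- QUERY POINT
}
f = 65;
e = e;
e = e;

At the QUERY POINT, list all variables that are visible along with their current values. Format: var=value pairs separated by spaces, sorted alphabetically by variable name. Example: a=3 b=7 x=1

Answer: e=14 f=18

Derivation:
Step 1: enter scope (depth=1)
Step 2: exit scope (depth=0)
Step 3: declare e=14 at depth 0
Step 4: declare f=(read e)=14 at depth 0
Step 5: declare e=(read f)=14 at depth 0
Step 6: enter scope (depth=1)
Step 7: declare b=(read f)=14 at depth 1
Step 8: exit scope (depth=0)
Step 9: declare f=18 at depth 0
Step 10: enter scope (depth=1)
Visible at query point: e=14 f=18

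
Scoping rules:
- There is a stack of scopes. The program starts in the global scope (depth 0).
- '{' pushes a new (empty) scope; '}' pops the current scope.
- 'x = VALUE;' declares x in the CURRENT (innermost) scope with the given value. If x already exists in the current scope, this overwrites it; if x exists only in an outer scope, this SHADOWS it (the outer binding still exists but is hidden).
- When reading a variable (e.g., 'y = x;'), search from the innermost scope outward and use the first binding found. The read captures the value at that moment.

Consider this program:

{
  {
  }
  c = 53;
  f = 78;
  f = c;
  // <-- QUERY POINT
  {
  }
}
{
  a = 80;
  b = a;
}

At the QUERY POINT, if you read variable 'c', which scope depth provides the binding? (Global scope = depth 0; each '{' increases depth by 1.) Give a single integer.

Answer: 1

Derivation:
Step 1: enter scope (depth=1)
Step 2: enter scope (depth=2)
Step 3: exit scope (depth=1)
Step 4: declare c=53 at depth 1
Step 5: declare f=78 at depth 1
Step 6: declare f=(read c)=53 at depth 1
Visible at query point: c=53 f=53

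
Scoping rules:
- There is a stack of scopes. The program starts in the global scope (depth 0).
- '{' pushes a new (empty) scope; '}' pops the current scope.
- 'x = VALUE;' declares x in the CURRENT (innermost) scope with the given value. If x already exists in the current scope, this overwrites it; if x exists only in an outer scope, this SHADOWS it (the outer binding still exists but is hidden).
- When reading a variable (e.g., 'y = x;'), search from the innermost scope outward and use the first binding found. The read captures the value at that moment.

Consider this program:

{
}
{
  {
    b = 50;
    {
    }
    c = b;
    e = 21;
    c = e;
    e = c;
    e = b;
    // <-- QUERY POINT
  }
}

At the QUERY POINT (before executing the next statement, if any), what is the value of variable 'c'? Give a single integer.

Step 1: enter scope (depth=1)
Step 2: exit scope (depth=0)
Step 3: enter scope (depth=1)
Step 4: enter scope (depth=2)
Step 5: declare b=50 at depth 2
Step 6: enter scope (depth=3)
Step 7: exit scope (depth=2)
Step 8: declare c=(read b)=50 at depth 2
Step 9: declare e=21 at depth 2
Step 10: declare c=(read e)=21 at depth 2
Step 11: declare e=(read c)=21 at depth 2
Step 12: declare e=(read b)=50 at depth 2
Visible at query point: b=50 c=21 e=50

Answer: 21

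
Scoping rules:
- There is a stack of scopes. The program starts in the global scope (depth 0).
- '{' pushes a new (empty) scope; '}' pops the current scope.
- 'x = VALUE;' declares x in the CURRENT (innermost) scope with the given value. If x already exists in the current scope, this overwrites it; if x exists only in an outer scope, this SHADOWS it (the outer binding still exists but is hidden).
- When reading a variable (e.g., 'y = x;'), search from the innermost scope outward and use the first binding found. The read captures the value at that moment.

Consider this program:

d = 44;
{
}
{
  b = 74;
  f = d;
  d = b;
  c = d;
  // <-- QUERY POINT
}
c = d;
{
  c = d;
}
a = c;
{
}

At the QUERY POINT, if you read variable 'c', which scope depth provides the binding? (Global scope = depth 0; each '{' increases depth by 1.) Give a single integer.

Answer: 1

Derivation:
Step 1: declare d=44 at depth 0
Step 2: enter scope (depth=1)
Step 3: exit scope (depth=0)
Step 4: enter scope (depth=1)
Step 5: declare b=74 at depth 1
Step 6: declare f=(read d)=44 at depth 1
Step 7: declare d=(read b)=74 at depth 1
Step 8: declare c=(read d)=74 at depth 1
Visible at query point: b=74 c=74 d=74 f=44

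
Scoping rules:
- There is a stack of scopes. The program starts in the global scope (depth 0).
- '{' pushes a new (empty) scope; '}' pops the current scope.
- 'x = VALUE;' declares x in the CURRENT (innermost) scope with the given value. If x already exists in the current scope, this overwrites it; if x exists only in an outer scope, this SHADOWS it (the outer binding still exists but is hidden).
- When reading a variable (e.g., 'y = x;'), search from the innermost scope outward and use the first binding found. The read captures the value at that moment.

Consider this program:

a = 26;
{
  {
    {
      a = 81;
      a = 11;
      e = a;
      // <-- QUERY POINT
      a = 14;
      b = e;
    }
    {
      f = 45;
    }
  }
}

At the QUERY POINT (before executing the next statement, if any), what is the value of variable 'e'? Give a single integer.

Answer: 11

Derivation:
Step 1: declare a=26 at depth 0
Step 2: enter scope (depth=1)
Step 3: enter scope (depth=2)
Step 4: enter scope (depth=3)
Step 5: declare a=81 at depth 3
Step 6: declare a=11 at depth 3
Step 7: declare e=(read a)=11 at depth 3
Visible at query point: a=11 e=11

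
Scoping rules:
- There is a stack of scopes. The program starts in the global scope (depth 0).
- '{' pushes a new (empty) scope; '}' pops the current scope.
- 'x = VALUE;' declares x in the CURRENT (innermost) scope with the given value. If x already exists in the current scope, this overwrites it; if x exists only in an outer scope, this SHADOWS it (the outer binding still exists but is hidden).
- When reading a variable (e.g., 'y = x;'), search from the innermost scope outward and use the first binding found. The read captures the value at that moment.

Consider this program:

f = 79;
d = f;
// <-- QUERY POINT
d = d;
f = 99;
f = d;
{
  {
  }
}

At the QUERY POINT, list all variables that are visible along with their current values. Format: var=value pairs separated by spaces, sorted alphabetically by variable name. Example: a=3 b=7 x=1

Answer: d=79 f=79

Derivation:
Step 1: declare f=79 at depth 0
Step 2: declare d=(read f)=79 at depth 0
Visible at query point: d=79 f=79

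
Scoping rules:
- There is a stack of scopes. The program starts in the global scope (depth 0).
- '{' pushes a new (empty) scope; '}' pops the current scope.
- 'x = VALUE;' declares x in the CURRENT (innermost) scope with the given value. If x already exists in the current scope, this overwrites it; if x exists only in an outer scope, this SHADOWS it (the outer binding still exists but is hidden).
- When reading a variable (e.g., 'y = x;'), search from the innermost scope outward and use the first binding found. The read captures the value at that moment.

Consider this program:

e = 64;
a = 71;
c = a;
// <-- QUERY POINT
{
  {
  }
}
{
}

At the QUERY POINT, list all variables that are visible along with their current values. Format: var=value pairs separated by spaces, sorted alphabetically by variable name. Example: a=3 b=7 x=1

Answer: a=71 c=71 e=64

Derivation:
Step 1: declare e=64 at depth 0
Step 2: declare a=71 at depth 0
Step 3: declare c=(read a)=71 at depth 0
Visible at query point: a=71 c=71 e=64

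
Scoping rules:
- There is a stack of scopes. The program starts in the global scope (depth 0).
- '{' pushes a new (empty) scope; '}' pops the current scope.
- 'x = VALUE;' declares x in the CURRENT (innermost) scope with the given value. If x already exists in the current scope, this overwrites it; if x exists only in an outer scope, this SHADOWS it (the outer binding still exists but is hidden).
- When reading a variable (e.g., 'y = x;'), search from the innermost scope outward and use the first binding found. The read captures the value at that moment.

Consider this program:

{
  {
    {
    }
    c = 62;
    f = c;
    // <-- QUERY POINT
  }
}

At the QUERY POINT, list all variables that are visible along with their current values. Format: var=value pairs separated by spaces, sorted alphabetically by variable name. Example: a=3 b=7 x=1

Answer: c=62 f=62

Derivation:
Step 1: enter scope (depth=1)
Step 2: enter scope (depth=2)
Step 3: enter scope (depth=3)
Step 4: exit scope (depth=2)
Step 5: declare c=62 at depth 2
Step 6: declare f=(read c)=62 at depth 2
Visible at query point: c=62 f=62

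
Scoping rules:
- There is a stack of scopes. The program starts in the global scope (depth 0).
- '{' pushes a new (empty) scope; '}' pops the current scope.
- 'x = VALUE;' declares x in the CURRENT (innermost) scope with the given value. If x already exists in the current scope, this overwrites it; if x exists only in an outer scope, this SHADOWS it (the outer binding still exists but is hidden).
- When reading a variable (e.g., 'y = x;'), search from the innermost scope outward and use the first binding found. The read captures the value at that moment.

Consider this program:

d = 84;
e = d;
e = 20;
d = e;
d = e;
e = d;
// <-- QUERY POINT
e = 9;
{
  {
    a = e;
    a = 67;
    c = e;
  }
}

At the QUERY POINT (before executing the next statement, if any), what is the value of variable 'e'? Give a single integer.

Step 1: declare d=84 at depth 0
Step 2: declare e=(read d)=84 at depth 0
Step 3: declare e=20 at depth 0
Step 4: declare d=(read e)=20 at depth 0
Step 5: declare d=(read e)=20 at depth 0
Step 6: declare e=(read d)=20 at depth 0
Visible at query point: d=20 e=20

Answer: 20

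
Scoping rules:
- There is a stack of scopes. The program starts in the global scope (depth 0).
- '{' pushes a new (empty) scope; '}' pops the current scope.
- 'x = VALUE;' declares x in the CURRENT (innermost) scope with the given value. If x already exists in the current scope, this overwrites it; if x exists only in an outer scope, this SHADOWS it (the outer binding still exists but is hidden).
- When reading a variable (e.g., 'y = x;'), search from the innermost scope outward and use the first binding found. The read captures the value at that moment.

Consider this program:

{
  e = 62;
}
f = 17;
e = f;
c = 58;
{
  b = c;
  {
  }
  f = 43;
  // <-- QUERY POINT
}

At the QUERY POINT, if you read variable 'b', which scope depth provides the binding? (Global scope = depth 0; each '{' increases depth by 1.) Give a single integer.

Step 1: enter scope (depth=1)
Step 2: declare e=62 at depth 1
Step 3: exit scope (depth=0)
Step 4: declare f=17 at depth 0
Step 5: declare e=(read f)=17 at depth 0
Step 6: declare c=58 at depth 0
Step 7: enter scope (depth=1)
Step 8: declare b=(read c)=58 at depth 1
Step 9: enter scope (depth=2)
Step 10: exit scope (depth=1)
Step 11: declare f=43 at depth 1
Visible at query point: b=58 c=58 e=17 f=43

Answer: 1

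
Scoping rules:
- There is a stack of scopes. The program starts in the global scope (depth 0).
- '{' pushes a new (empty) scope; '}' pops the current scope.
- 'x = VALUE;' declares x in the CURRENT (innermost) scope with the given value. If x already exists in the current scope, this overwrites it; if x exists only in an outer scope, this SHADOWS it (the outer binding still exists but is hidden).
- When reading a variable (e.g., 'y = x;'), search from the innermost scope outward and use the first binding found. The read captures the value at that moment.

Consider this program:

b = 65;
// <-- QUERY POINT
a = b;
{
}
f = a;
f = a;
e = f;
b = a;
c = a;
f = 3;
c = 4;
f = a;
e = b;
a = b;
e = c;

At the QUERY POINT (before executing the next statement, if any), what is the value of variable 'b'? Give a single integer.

Step 1: declare b=65 at depth 0
Visible at query point: b=65

Answer: 65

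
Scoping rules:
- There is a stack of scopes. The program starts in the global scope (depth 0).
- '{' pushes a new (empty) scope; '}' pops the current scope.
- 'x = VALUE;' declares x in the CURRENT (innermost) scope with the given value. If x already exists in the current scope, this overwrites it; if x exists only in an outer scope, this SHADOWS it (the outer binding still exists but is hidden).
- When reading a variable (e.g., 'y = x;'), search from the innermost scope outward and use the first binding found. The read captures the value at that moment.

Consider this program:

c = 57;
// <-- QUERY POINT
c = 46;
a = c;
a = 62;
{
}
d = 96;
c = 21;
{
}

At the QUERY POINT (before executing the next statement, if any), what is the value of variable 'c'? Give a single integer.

Step 1: declare c=57 at depth 0
Visible at query point: c=57

Answer: 57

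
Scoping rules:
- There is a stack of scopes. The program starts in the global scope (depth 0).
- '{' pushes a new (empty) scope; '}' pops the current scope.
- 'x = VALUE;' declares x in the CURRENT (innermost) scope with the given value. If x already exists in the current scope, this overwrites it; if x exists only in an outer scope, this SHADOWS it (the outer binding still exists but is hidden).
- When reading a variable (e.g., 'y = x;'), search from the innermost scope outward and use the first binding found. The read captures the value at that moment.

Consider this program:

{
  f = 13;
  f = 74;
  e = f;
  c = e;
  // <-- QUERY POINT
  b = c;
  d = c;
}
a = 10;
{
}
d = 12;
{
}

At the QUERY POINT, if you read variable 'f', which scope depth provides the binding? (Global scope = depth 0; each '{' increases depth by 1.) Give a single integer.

Step 1: enter scope (depth=1)
Step 2: declare f=13 at depth 1
Step 3: declare f=74 at depth 1
Step 4: declare e=(read f)=74 at depth 1
Step 5: declare c=(read e)=74 at depth 1
Visible at query point: c=74 e=74 f=74

Answer: 1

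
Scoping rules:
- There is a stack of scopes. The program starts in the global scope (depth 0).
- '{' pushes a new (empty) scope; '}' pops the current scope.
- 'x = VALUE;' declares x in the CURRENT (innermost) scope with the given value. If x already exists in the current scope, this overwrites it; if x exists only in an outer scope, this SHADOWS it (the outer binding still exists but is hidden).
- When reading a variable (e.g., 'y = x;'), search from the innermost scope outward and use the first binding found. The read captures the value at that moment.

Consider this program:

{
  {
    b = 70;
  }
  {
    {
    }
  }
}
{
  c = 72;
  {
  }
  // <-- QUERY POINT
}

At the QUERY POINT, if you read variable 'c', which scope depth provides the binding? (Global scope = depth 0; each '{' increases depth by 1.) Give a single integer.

Answer: 1

Derivation:
Step 1: enter scope (depth=1)
Step 2: enter scope (depth=2)
Step 3: declare b=70 at depth 2
Step 4: exit scope (depth=1)
Step 5: enter scope (depth=2)
Step 6: enter scope (depth=3)
Step 7: exit scope (depth=2)
Step 8: exit scope (depth=1)
Step 9: exit scope (depth=0)
Step 10: enter scope (depth=1)
Step 11: declare c=72 at depth 1
Step 12: enter scope (depth=2)
Step 13: exit scope (depth=1)
Visible at query point: c=72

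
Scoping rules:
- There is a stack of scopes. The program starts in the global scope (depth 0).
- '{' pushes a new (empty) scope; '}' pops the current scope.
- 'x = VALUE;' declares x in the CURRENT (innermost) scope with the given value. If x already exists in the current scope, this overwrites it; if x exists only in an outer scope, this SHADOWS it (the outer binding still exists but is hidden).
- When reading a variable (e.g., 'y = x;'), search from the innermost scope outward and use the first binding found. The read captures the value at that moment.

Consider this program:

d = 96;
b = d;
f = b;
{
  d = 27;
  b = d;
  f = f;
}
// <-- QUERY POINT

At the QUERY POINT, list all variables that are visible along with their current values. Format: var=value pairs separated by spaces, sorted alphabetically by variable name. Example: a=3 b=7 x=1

Answer: b=96 d=96 f=96

Derivation:
Step 1: declare d=96 at depth 0
Step 2: declare b=(read d)=96 at depth 0
Step 3: declare f=(read b)=96 at depth 0
Step 4: enter scope (depth=1)
Step 5: declare d=27 at depth 1
Step 6: declare b=(read d)=27 at depth 1
Step 7: declare f=(read f)=96 at depth 1
Step 8: exit scope (depth=0)
Visible at query point: b=96 d=96 f=96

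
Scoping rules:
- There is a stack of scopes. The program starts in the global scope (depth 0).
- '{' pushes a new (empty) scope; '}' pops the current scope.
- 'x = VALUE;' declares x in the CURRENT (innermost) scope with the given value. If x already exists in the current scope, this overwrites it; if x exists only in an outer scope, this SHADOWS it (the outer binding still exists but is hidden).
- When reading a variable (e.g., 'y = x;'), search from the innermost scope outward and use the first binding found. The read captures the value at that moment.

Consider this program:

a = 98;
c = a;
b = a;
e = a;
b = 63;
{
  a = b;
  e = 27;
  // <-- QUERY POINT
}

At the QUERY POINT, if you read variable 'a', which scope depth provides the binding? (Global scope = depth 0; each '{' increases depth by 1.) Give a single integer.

Answer: 1

Derivation:
Step 1: declare a=98 at depth 0
Step 2: declare c=(read a)=98 at depth 0
Step 3: declare b=(read a)=98 at depth 0
Step 4: declare e=(read a)=98 at depth 0
Step 5: declare b=63 at depth 0
Step 6: enter scope (depth=1)
Step 7: declare a=(read b)=63 at depth 1
Step 8: declare e=27 at depth 1
Visible at query point: a=63 b=63 c=98 e=27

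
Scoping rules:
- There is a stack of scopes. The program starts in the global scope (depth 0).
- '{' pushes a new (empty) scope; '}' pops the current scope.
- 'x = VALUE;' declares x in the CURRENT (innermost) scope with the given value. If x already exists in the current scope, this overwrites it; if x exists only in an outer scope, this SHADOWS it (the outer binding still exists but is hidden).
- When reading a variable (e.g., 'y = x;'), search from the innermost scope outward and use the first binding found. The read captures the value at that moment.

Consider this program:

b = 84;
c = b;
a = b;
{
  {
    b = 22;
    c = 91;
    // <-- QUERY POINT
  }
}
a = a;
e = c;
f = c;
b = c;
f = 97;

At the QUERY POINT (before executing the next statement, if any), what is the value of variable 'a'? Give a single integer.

Step 1: declare b=84 at depth 0
Step 2: declare c=(read b)=84 at depth 0
Step 3: declare a=(read b)=84 at depth 0
Step 4: enter scope (depth=1)
Step 5: enter scope (depth=2)
Step 6: declare b=22 at depth 2
Step 7: declare c=91 at depth 2
Visible at query point: a=84 b=22 c=91

Answer: 84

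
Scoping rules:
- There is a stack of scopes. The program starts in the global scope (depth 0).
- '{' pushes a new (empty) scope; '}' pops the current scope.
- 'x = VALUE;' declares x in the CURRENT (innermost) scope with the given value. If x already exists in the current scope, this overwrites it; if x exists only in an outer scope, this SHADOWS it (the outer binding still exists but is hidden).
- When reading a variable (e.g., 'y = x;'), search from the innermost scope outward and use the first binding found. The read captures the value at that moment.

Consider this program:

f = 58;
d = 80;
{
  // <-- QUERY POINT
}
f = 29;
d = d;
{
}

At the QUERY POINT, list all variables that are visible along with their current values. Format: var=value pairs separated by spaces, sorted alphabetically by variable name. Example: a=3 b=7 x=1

Answer: d=80 f=58

Derivation:
Step 1: declare f=58 at depth 0
Step 2: declare d=80 at depth 0
Step 3: enter scope (depth=1)
Visible at query point: d=80 f=58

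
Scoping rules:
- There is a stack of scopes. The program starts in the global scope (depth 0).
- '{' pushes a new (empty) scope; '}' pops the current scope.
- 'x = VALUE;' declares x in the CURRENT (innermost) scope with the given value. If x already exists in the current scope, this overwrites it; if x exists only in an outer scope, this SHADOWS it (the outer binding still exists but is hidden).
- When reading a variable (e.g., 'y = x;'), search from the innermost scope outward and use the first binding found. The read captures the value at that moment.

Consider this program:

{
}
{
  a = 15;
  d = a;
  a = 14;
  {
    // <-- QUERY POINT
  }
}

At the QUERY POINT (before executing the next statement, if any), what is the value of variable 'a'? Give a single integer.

Step 1: enter scope (depth=1)
Step 2: exit scope (depth=0)
Step 3: enter scope (depth=1)
Step 4: declare a=15 at depth 1
Step 5: declare d=(read a)=15 at depth 1
Step 6: declare a=14 at depth 1
Step 7: enter scope (depth=2)
Visible at query point: a=14 d=15

Answer: 14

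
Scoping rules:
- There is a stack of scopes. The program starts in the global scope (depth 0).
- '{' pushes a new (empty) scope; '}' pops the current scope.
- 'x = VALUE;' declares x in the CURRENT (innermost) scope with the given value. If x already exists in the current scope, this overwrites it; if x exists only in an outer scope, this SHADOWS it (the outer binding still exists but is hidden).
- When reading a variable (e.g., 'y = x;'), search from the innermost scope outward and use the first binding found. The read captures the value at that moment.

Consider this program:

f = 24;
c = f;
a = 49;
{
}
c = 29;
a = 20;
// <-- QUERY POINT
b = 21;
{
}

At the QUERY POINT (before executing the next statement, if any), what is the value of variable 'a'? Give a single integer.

Answer: 20

Derivation:
Step 1: declare f=24 at depth 0
Step 2: declare c=(read f)=24 at depth 0
Step 3: declare a=49 at depth 0
Step 4: enter scope (depth=1)
Step 5: exit scope (depth=0)
Step 6: declare c=29 at depth 0
Step 7: declare a=20 at depth 0
Visible at query point: a=20 c=29 f=24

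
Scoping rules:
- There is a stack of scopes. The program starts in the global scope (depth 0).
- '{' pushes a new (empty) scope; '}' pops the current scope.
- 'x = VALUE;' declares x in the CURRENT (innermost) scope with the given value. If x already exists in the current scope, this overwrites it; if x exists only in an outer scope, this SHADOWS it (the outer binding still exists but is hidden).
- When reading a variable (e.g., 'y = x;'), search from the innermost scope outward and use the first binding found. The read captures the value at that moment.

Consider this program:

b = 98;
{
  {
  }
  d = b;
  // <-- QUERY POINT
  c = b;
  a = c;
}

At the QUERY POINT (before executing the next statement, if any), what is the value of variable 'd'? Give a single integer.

Step 1: declare b=98 at depth 0
Step 2: enter scope (depth=1)
Step 3: enter scope (depth=2)
Step 4: exit scope (depth=1)
Step 5: declare d=(read b)=98 at depth 1
Visible at query point: b=98 d=98

Answer: 98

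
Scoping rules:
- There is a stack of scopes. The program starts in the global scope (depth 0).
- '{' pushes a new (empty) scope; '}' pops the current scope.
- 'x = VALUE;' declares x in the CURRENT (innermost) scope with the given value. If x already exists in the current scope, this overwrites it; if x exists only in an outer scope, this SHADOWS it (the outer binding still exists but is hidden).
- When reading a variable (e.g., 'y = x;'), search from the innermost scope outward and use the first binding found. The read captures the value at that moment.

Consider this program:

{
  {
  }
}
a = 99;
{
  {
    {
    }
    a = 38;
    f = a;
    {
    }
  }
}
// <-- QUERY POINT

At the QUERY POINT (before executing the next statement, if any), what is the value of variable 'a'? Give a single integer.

Answer: 99

Derivation:
Step 1: enter scope (depth=1)
Step 2: enter scope (depth=2)
Step 3: exit scope (depth=1)
Step 4: exit scope (depth=0)
Step 5: declare a=99 at depth 0
Step 6: enter scope (depth=1)
Step 7: enter scope (depth=2)
Step 8: enter scope (depth=3)
Step 9: exit scope (depth=2)
Step 10: declare a=38 at depth 2
Step 11: declare f=(read a)=38 at depth 2
Step 12: enter scope (depth=3)
Step 13: exit scope (depth=2)
Step 14: exit scope (depth=1)
Step 15: exit scope (depth=0)
Visible at query point: a=99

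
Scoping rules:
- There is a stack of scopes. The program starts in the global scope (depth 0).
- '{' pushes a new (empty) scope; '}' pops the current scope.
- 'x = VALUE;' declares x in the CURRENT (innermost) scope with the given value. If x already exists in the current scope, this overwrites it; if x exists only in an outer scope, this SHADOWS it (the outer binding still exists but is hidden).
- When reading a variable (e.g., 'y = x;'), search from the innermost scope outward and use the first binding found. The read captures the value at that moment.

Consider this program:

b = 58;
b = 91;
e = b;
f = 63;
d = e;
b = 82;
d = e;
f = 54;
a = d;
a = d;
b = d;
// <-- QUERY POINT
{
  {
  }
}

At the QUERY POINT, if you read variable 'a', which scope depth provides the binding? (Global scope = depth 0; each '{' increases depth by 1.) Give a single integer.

Answer: 0

Derivation:
Step 1: declare b=58 at depth 0
Step 2: declare b=91 at depth 0
Step 3: declare e=(read b)=91 at depth 0
Step 4: declare f=63 at depth 0
Step 5: declare d=(read e)=91 at depth 0
Step 6: declare b=82 at depth 0
Step 7: declare d=(read e)=91 at depth 0
Step 8: declare f=54 at depth 0
Step 9: declare a=(read d)=91 at depth 0
Step 10: declare a=(read d)=91 at depth 0
Step 11: declare b=(read d)=91 at depth 0
Visible at query point: a=91 b=91 d=91 e=91 f=54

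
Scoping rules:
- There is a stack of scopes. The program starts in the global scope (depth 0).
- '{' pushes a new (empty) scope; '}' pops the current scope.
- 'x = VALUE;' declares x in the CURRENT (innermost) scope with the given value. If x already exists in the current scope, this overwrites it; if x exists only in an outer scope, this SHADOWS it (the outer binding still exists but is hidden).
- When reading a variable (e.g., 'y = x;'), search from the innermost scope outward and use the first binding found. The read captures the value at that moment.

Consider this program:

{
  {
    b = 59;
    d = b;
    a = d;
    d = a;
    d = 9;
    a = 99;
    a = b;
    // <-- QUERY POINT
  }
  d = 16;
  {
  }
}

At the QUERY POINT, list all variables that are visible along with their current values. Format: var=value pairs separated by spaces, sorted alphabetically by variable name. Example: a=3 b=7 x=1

Step 1: enter scope (depth=1)
Step 2: enter scope (depth=2)
Step 3: declare b=59 at depth 2
Step 4: declare d=(read b)=59 at depth 2
Step 5: declare a=(read d)=59 at depth 2
Step 6: declare d=(read a)=59 at depth 2
Step 7: declare d=9 at depth 2
Step 8: declare a=99 at depth 2
Step 9: declare a=(read b)=59 at depth 2
Visible at query point: a=59 b=59 d=9

Answer: a=59 b=59 d=9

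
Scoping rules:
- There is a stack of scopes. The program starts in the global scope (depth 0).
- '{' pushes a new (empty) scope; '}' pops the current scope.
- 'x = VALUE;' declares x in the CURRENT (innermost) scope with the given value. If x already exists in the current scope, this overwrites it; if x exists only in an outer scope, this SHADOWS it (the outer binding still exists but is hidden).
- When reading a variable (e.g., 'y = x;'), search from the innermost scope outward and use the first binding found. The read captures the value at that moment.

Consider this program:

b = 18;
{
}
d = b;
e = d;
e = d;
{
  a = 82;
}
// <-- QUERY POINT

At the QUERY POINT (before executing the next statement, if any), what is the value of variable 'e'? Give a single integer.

Answer: 18

Derivation:
Step 1: declare b=18 at depth 0
Step 2: enter scope (depth=1)
Step 3: exit scope (depth=0)
Step 4: declare d=(read b)=18 at depth 0
Step 5: declare e=(read d)=18 at depth 0
Step 6: declare e=(read d)=18 at depth 0
Step 7: enter scope (depth=1)
Step 8: declare a=82 at depth 1
Step 9: exit scope (depth=0)
Visible at query point: b=18 d=18 e=18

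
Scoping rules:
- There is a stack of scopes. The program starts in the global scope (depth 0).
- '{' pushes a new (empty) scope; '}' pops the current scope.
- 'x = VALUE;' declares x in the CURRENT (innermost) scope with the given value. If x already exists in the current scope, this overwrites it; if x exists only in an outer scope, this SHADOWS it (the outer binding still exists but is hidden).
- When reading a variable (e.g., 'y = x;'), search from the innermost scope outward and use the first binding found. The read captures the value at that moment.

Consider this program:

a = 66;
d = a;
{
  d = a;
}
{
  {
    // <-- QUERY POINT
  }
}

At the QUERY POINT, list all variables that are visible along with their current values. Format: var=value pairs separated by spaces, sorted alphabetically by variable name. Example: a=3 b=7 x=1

Answer: a=66 d=66

Derivation:
Step 1: declare a=66 at depth 0
Step 2: declare d=(read a)=66 at depth 0
Step 3: enter scope (depth=1)
Step 4: declare d=(read a)=66 at depth 1
Step 5: exit scope (depth=0)
Step 6: enter scope (depth=1)
Step 7: enter scope (depth=2)
Visible at query point: a=66 d=66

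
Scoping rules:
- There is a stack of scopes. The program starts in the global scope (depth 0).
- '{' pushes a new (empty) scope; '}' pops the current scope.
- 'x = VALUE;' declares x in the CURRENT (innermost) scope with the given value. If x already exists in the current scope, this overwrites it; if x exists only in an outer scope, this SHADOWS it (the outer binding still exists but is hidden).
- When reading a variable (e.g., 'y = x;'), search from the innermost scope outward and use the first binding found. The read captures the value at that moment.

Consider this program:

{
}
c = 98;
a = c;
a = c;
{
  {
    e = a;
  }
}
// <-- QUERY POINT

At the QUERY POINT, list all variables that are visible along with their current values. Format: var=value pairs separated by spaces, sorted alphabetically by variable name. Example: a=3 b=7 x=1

Answer: a=98 c=98

Derivation:
Step 1: enter scope (depth=1)
Step 2: exit scope (depth=0)
Step 3: declare c=98 at depth 0
Step 4: declare a=(read c)=98 at depth 0
Step 5: declare a=(read c)=98 at depth 0
Step 6: enter scope (depth=1)
Step 7: enter scope (depth=2)
Step 8: declare e=(read a)=98 at depth 2
Step 9: exit scope (depth=1)
Step 10: exit scope (depth=0)
Visible at query point: a=98 c=98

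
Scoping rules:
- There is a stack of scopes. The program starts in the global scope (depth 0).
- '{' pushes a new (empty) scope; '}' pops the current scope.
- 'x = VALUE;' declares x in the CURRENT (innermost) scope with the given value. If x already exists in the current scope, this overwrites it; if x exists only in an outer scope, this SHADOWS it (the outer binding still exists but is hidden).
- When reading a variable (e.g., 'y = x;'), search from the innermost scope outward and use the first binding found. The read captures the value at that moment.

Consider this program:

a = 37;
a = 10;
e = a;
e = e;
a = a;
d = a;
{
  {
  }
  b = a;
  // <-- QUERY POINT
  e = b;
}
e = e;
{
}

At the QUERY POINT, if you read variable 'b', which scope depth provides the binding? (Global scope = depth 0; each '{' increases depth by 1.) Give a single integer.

Step 1: declare a=37 at depth 0
Step 2: declare a=10 at depth 0
Step 3: declare e=(read a)=10 at depth 0
Step 4: declare e=(read e)=10 at depth 0
Step 5: declare a=(read a)=10 at depth 0
Step 6: declare d=(read a)=10 at depth 0
Step 7: enter scope (depth=1)
Step 8: enter scope (depth=2)
Step 9: exit scope (depth=1)
Step 10: declare b=(read a)=10 at depth 1
Visible at query point: a=10 b=10 d=10 e=10

Answer: 1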